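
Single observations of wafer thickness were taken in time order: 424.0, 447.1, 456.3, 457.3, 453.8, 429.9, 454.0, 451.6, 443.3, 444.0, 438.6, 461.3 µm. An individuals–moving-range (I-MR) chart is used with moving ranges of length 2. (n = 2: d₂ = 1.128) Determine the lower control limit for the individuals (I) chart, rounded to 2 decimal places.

416.71

X̄ = (424.0 + 447.1 + 456.3 + 457.3 + 453.8 + 429.9 + 454.0 + 451.6 + 443.3 + 444.0 + 438.6 + 461.3) / 12 = 446.7667
Moving ranges: 23.1, 9.2, 1.0, 3.5, 23.9, 24.1, 2.4, 8.3, 0.7, 5.4, 22.7; M̄R̄ = 124.3000 / 11 = 11.3000
LCL = X̄ − 3·M̄R̄/d₂ = 446.7667 − 3 × 11.3000 / 1.128 = 416.7135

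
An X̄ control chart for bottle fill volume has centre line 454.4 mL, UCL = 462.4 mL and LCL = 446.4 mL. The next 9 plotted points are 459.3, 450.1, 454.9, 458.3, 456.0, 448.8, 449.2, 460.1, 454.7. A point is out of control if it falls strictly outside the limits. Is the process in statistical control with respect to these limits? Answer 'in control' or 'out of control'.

All 9 points lie within [446.4, 462.4].

in control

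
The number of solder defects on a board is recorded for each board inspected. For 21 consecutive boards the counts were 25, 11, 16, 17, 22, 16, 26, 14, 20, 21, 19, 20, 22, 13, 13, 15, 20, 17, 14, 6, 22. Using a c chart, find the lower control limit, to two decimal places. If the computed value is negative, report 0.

5.00

c̄ = (25 + 11 + 16 + 17 + 22 + 16 + 26 + 14 + 20 + 21 + 19 + 20 + 22 + 13 + 13 + 15 + 20 + 17 + 14 + 6 + 22) / 21 = 369 / 21 = 17.5714
LCL = c̄ − 3√c̄ = 17.5714 − 3 × 4.1918 = 4.9959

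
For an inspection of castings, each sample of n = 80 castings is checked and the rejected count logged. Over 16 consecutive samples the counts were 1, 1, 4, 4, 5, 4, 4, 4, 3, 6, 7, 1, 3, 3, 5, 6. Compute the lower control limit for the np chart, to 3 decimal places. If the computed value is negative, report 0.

0.000

p̄ = Σdᵢ / (k·n) = 61 / (16 × 80) = 0.04766
LCL = np̄ − 3·√(np̄(1−p̄)) = 3.8125 − 3 × 1.9055 = -1.9039 → 0 (negative, so LCL = 0)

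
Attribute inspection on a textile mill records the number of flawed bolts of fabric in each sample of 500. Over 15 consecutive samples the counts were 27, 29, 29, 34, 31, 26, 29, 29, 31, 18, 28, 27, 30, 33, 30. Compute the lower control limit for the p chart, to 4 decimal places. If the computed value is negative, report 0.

p̄ = Σdᵢ / (k·n) = 431 / (15 × 500) = 0.05747
LCL = p̄ − 3·√(p̄(1−p̄)/n) = 0.05747 − 3 × 0.01041 = 0.02624

0.0262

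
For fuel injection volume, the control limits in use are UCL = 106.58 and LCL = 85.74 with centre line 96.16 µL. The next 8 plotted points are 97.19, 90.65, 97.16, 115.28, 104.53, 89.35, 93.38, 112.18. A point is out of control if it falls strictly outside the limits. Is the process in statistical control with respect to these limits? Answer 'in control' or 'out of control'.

Compare each point to [85.74, 106.58]: sample 4 = 115.28 > UCL; sample 8 = 112.18 > UCL.

out of control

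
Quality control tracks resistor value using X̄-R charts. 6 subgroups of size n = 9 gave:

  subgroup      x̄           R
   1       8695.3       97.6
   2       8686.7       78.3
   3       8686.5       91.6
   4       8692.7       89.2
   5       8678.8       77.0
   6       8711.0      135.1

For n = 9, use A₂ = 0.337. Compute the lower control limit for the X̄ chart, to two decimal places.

X̄̄ = (8695.3 + 8686.7 + 8686.5 + 8692.7 + 8678.8 + 8711.0) / 6 = 52151.0000 / 6 = 8691.8333
R̄ = (97.6 + 78.3 + 91.6 + 89.2 + 77.0 + 135.1) / 6 = 568.8000 / 6 = 94.8000
LCL = X̄̄ − A₂·R̄ = 8691.8333 − 0.337 × 94.8000 = 8659.8857

8659.89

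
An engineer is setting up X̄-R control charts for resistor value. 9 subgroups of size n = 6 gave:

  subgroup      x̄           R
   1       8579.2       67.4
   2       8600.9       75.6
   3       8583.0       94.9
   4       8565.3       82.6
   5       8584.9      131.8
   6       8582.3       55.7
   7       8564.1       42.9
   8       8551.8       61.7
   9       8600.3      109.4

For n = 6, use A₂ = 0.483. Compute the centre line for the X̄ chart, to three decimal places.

8579.089

X̄̄ = (8579.2 + 8600.9 + 8583.0 + 8565.3 + 8584.9 + 8582.3 + 8564.1 + 8551.8 + 8600.3) / 9 = 77211.8000 / 9 = 8579.0889
CL = X̄̄ = 8579.0889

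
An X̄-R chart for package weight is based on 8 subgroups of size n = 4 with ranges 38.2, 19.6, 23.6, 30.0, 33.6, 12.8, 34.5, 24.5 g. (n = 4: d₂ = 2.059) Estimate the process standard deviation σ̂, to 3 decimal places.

13.162

R̄ = (38.2 + 19.6 + 23.6 + 30.0 + 33.6 + 12.8 + 34.5 + 24.5) / 8 = 27.1000
σ̂ = R̄ / d₂ = 27.1000 / 2.059 = 13.1617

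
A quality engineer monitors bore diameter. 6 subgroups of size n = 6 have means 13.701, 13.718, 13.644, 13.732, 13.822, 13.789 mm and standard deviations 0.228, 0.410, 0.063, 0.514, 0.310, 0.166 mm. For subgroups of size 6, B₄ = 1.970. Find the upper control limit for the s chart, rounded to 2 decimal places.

s̄ = (0.228 + 0.410 + 0.063 + 0.514 + 0.310 + 0.166) / 6 = 0.2818
UCL_s = B₄·s̄ = 1.970 × 0.2818 = 0.5552

0.56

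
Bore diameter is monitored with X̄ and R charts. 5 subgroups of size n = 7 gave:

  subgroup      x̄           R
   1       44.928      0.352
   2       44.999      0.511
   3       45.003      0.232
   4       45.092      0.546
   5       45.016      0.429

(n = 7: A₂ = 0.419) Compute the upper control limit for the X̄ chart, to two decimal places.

45.18

X̄̄ = (44.928 + 44.999 + 45.003 + 45.092 + 45.016) / 5 = 225.0380 / 5 = 45.0076
R̄ = (0.352 + 0.511 + 0.232 + 0.546 + 0.429) / 5 = 2.0700 / 5 = 0.4140
UCL = X̄̄ + A₂·R̄ = 45.0076 + 0.419 × 0.4140 = 45.1811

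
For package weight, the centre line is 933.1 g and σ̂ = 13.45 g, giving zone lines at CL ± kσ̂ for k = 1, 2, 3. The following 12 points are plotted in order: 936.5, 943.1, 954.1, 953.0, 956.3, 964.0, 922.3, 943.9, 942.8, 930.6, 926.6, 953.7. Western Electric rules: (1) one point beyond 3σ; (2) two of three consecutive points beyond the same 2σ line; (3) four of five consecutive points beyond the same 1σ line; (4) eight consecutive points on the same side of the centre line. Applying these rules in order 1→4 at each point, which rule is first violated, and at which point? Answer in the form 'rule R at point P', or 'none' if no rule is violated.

rule 3 at point 6

Zone of each point (C = within 1σ̂, B = 1σ̂–2σ̂, A = 2σ̂–3σ̂, * = beyond 3σ̂; sign = side of CL): 1:+C, 2:+C, 3:+B, 4:+B, 5:+B, 6:+A, 7:-C, 8:+C, 9:+C, 10:-C, 11:-C, 12:+B
Rule 3 (four of five consecutive points beyond the same 1σ limit) is satisfied at point 6.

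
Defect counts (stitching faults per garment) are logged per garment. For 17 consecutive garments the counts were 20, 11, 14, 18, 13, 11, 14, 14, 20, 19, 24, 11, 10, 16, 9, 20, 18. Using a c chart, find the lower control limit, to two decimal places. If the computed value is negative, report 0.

c̄ = (20 + 11 + 14 + 18 + 13 + 11 + 14 + 14 + 20 + 19 + 24 + 11 + 10 + 16 + 9 + 20 + 18) / 17 = 262 / 17 = 15.4118
LCL = c̄ − 3√c̄ = 15.4118 − 3 × 3.9258 = 3.6344

3.63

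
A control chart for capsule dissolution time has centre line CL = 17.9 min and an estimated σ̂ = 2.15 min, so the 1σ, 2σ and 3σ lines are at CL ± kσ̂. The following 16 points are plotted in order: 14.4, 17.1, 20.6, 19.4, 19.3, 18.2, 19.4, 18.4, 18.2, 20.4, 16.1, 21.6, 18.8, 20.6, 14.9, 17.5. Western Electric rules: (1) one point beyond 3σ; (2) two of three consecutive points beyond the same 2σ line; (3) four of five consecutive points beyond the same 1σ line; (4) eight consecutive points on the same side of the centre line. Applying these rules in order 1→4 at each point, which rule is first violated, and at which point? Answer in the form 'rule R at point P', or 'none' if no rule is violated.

rule 4 at point 10

Zone of each point (C = within 1σ̂, B = 1σ̂–2σ̂, A = 2σ̂–3σ̂, * = beyond 3σ̂; sign = side of CL): 1:-B, 2:-C, 3:+B, 4:+C, 5:+C, 6:+C, 7:+C, 8:+C, 9:+C, 10:+B, 11:-C, 12:+B, 13:+C, 14:+B, 15:-B, 16:-C
Rule 4 (eight consecutive points on the same side of the centre line) is satisfied at point 10.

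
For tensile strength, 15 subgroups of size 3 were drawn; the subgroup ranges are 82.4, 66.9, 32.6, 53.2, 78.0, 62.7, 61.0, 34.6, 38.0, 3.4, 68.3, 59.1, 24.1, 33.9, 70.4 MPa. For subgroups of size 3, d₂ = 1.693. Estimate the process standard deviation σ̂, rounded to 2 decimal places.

R̄ = (82.4 + 66.9 + 32.6 + 53.2 + 78.0 + 62.7 + 61.0 + 34.6 + 38.0 + 3.4 + 68.3 + 59.1 + 24.1 + 33.9 + 70.4) / 15 = 51.2400
σ̂ = R̄ / d₂ = 51.2400 / 1.693 = 30.2658

30.27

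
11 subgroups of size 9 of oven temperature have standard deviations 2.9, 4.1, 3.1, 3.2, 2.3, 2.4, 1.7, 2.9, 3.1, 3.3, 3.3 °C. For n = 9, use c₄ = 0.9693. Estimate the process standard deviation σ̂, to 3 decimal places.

s̄ = (2.9 + 4.1 + 3.1 + 3.2 + 2.3 + 2.4 + 1.7 + 2.9 + 3.1 + 3.3 + 3.3) / 11 = 2.9364
σ̂ = s̄ / c₄ = 2.9364 / 0.9693 = 3.0294

3.029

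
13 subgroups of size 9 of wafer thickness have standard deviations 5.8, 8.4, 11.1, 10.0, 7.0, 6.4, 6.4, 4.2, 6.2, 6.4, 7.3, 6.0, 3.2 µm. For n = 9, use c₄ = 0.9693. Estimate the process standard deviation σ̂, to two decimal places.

s̄ = (5.8 + 8.4 + 11.1 + 10.0 + 7.0 + 6.4 + 6.4 + 4.2 + 6.2 + 6.4 + 7.3 + 6.0 + 3.2) / 13 = 6.8000
σ̂ = s̄ / c₄ = 6.8000 / 0.9693 = 7.0154

7.02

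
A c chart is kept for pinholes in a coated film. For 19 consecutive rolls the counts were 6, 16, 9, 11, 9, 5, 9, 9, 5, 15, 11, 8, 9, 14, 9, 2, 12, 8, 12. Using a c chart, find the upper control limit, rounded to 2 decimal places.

c̄ = (6 + 16 + 9 + 11 + 9 + 5 + 9 + 9 + 5 + 15 + 11 + 8 + 9 + 14 + 9 + 2 + 12 + 8 + 12) / 19 = 179 / 19 = 9.4211
UCL = c̄ + 3√c̄ = 9.4211 + 3 × √9.4211 = 9.4211 + 3 × 3.0694 = 18.6292

18.63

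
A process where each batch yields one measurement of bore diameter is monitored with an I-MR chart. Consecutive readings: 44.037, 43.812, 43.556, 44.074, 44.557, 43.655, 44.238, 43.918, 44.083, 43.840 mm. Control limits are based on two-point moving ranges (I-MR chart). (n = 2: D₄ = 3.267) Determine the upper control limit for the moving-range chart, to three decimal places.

Moving ranges: 0.225, 0.256, 0.518, 0.483, 0.902, 0.583, 0.320, 0.165, 0.243; M̄R̄ = 3.6950 / 9 = 0.4106
UCL_MR = D₄·M̄R̄ = 3.267 × 0.4106 = 1.3413

1.341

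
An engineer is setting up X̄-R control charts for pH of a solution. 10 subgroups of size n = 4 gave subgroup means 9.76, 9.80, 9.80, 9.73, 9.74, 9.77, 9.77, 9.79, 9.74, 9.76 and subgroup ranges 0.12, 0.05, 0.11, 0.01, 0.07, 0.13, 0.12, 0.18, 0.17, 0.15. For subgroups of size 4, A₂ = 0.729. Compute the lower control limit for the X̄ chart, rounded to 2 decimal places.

9.69

X̄̄ = (9.76 + 9.80 + 9.80 + 9.73 + 9.74 + 9.77 + 9.77 + 9.79 + 9.74 + 9.76) / 10 = 97.6600 / 10 = 9.7660
R̄ = (0.12 + 0.05 + 0.11 + 0.01 + 0.07 + 0.13 + 0.12 + 0.18 + 0.17 + 0.15) / 10 = 1.1100 / 10 = 0.1110
LCL = X̄̄ − A₂·R̄ = 9.7660 − 0.729 × 0.1110 = 9.6851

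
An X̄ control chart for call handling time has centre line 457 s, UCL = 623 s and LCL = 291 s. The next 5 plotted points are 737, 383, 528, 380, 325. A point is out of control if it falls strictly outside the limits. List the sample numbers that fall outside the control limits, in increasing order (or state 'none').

Compare each point to [291, 623]: sample 1 = 737 > UCL.

1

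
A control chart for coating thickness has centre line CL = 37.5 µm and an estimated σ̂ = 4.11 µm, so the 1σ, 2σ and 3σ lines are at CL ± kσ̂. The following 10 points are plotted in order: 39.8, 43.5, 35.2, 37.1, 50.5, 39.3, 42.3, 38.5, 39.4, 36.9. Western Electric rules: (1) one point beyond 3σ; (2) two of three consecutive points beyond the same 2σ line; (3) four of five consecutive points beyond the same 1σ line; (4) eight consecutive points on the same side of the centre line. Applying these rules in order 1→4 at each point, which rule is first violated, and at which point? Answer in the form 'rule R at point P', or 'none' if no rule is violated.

Zone of each point (C = within 1σ̂, B = 1σ̂–2σ̂, A = 2σ̂–3σ̂, * = beyond 3σ̂; sign = side of CL): 1:+C, 2:+B, 3:-C, 4:-C, 5:+*, 6:+C, 7:+B, 8:+C, 9:+C, 10:-C
Rule 1 (one point beyond the 3σ limits) is satisfied at point 5.

rule 1 at point 5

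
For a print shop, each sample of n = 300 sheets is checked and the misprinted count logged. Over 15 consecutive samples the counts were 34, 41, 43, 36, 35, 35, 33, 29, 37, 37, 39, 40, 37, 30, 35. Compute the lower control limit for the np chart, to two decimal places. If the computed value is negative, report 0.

p̄ = Σdᵢ / (k·n) = 541 / (15 × 300) = 0.12022
LCL = np̄ − 3·√(np̄(1−p̄)) = 36.0667 − 3 × 5.6330 = 19.1677

19.17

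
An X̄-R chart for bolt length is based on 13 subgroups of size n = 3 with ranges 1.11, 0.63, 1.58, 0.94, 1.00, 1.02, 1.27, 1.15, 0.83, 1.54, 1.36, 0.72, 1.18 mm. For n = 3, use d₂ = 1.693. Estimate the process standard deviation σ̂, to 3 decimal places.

0.651

R̄ = (1.11 + 0.63 + 1.58 + 0.94 + 1.00 + 1.02 + 1.27 + 1.15 + 0.83 + 1.54 + 1.36 + 0.72 + 1.18) / 13 = 1.1023
σ̂ = R̄ / d₂ = 1.1023 / 1.693 = 0.6511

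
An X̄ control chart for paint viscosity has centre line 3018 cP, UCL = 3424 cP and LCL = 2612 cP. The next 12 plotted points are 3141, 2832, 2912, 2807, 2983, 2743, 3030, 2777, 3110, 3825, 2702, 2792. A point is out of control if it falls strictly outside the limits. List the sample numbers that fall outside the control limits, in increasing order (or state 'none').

Compare each point to [2612, 3424]: sample 10 = 3825 > UCL.

10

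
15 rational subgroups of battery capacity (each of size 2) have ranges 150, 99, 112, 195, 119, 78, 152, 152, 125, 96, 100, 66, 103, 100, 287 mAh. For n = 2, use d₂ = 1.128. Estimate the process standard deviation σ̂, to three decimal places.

R̄ = (150 + 99 + 112 + 195 + 119 + 78 + 152 + 152 + 125 + 96 + 100 + 66 + 103 + 100 + 287) / 15 = 128.9333
σ̂ = R̄ / d₂ = 128.9333 / 1.128 = 114.3026

114.303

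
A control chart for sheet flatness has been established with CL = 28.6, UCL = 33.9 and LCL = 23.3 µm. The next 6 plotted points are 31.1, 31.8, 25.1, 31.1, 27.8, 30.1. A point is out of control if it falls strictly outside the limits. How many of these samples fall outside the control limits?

All 6 points lie within [23.3, 33.9].

0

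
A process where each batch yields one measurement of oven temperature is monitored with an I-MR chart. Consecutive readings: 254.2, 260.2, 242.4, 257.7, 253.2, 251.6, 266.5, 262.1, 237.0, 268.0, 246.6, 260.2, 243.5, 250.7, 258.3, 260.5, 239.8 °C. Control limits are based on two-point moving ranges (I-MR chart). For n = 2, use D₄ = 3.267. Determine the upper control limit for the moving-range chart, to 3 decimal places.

Moving ranges: 6.0, 17.8, 15.3, 4.5, 1.6, 14.9, 4.4, 25.1, 31.0, 21.4, 13.6, 16.7, 7.2, 7.6, 2.2, 20.7; M̄R̄ = 210.0000 / 16 = 13.1250
UCL_MR = D₄·M̄R̄ = 3.267 × 13.1250 = 42.8794

42.879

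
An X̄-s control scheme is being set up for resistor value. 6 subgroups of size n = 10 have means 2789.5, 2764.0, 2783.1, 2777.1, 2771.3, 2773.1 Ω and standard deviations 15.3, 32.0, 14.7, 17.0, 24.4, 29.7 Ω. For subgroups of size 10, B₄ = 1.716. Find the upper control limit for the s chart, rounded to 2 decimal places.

s̄ = (15.3 + 32.0 + 14.7 + 17.0 + 24.4 + 29.7) / 6 = 22.1833
UCL_s = B₄·s̄ = 1.716 × 22.1833 = 38.0666

38.07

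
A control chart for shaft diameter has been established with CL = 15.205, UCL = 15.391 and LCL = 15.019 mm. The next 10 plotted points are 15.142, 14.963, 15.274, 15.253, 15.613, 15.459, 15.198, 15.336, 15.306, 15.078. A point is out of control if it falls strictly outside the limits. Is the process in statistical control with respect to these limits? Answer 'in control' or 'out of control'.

out of control

Compare each point to [15.019, 15.391]: sample 2 = 14.963 < LCL; sample 5 = 15.613 > UCL; sample 6 = 15.459 > UCL.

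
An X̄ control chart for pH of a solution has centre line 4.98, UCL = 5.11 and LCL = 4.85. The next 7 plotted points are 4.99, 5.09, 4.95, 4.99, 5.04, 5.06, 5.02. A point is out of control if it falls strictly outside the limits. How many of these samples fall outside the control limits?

All 7 points lie within [4.85, 5.11].

0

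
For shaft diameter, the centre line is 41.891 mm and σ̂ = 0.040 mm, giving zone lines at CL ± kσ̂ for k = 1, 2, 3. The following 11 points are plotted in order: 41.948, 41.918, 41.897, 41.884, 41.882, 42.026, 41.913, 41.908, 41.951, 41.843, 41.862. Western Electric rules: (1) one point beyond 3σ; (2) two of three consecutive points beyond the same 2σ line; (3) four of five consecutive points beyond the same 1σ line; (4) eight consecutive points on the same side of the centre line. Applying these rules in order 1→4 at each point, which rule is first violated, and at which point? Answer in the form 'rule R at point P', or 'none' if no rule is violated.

rule 1 at point 6

Zone of each point (C = within 1σ̂, B = 1σ̂–2σ̂, A = 2σ̂–3σ̂, * = beyond 3σ̂; sign = side of CL): 1:+B, 2:+C, 3:+C, 4:-C, 5:-C, 6:+*, 7:+C, 8:+C, 9:+B, 10:-B, 11:-C
Rule 1 (one point beyond the 3σ limits) is satisfied at point 6.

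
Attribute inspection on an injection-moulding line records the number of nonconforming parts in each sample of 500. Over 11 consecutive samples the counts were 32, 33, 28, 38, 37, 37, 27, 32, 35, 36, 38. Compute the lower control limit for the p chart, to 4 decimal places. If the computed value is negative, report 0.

0.0341

p̄ = Σdᵢ / (k·n) = 373 / (11 × 500) = 0.06782
LCL = p̄ − 3·√(p̄(1−p̄)/n) = 0.06782 − 3 × 0.01124 = 0.03408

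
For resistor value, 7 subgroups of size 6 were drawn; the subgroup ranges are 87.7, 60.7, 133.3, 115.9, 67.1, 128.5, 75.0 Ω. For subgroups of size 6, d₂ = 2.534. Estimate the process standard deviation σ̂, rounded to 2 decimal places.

37.67

R̄ = (87.7 + 60.7 + 133.3 + 115.9 + 67.1 + 128.5 + 75.0) / 7 = 95.4571
σ̂ = R̄ / d₂ = 95.4571 / 2.534 = 37.6705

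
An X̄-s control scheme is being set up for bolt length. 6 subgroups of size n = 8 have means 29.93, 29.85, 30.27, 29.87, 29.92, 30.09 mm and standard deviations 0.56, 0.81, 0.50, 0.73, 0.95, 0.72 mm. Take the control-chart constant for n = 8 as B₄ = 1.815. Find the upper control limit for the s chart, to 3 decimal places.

s̄ = (0.56 + 0.81 + 0.50 + 0.73 + 0.95 + 0.72) / 6 = 0.7117
UCL_s = B₄·s̄ = 1.815 × 0.7117 = 1.2917

1.292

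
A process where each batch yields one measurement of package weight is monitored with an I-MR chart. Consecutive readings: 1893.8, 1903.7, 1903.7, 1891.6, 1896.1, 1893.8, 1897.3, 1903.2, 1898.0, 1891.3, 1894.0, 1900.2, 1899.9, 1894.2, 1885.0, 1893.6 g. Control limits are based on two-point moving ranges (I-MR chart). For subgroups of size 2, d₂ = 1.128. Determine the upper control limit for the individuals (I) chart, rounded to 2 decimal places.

1910.89

X̄ = (1893.8 + 1903.7 + 1903.7 + 1891.6 + 1896.1 + 1893.8 + 1897.3 + 1903.2 + 1898.0 + 1891.3 + 1894.0 + 1900.2 + 1899.9 + 1894.2 + 1885.0 + 1893.6) / 16 = 1896.2125
Moving ranges: 9.9, 0.0, 12.1, 4.5, 2.3, 3.5, 5.9, 5.2, 6.7, 2.7, 6.2, 0.3, 5.7, 9.2, 8.6; M̄R̄ = 82.8000 / 15 = 5.5200
UCL = X̄ + 3·M̄R̄/d₂ = 1896.2125 + 3 × 5.5200 / 1.128 = 1910.8934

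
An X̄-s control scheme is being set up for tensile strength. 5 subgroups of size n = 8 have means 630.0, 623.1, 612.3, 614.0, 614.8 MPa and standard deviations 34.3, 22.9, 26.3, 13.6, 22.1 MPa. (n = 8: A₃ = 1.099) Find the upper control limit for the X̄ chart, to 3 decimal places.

X̄̄ = (630.0 + 623.1 + 612.3 + 614.0 + 614.8) / 5 = 618.8400
s̄ = (34.3 + 22.9 + 26.3 + 13.6 + 22.1) / 5 = 23.8400
UCL = X̄̄ + A₃·s̄ = 618.8400 + 1.099 × 23.8400 = 645.0402

645.040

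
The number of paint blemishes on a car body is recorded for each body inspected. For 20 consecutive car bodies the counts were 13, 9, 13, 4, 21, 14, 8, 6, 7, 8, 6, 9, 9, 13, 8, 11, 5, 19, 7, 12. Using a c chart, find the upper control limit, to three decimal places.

c̄ = (13 + 9 + 13 + 4 + 21 + 14 + 8 + 6 + 7 + 8 + 6 + 9 + 9 + 13 + 8 + 11 + 5 + 19 + 7 + 12) / 20 = 202 / 20 = 10.1000
UCL = c̄ + 3√c̄ = 10.1000 + 3 × √10.1000 = 10.1000 + 3 × 3.1780 = 19.6341

19.634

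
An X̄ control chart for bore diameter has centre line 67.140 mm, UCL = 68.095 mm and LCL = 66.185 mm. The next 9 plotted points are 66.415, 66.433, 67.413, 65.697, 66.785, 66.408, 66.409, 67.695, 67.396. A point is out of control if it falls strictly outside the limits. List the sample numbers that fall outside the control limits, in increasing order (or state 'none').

4

Compare each point to [66.185, 68.095]: sample 4 = 65.697 < LCL.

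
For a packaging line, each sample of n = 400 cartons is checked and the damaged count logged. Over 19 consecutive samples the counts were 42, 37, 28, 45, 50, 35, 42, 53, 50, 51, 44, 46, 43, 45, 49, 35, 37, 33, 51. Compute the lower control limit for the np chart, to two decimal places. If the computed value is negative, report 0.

p̄ = Σdᵢ / (k·n) = 816 / (19 × 400) = 0.10737
LCL = np̄ − 3·√(np̄(1−p̄)) = 42.9474 − 3 × 6.1916 = 24.3725

24.37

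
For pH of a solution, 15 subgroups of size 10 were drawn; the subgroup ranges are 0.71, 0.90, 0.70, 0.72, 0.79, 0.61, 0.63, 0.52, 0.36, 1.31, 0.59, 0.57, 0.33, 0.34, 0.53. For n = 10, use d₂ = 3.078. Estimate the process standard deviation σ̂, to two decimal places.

R̄ = (0.71 + 0.90 + 0.70 + 0.72 + 0.79 + 0.61 + 0.63 + 0.52 + 0.36 + 1.31 + 0.59 + 0.57 + 0.33 + 0.34 + 0.53) / 15 = 0.6407
σ̂ = R̄ / d₂ = 0.6407 / 3.078 = 0.2081

0.21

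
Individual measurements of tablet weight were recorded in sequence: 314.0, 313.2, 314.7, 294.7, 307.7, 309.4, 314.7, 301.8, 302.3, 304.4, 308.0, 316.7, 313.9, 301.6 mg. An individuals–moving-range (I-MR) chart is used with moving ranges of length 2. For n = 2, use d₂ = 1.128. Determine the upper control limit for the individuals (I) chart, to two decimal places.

325.79

X̄ = (314.0 + 313.2 + 314.7 + 294.7 + 307.7 + 309.4 + 314.7 + 301.8 + 302.3 + 304.4 + 308.0 + 316.7 + 313.9 + 301.6) / 14 = 308.3643
Moving ranges: 0.8, 1.5, 20.0, 13.0, 1.7, 5.3, 12.9, 0.5, 2.1, 3.6, 8.7, 2.8, 12.3; M̄R̄ = 85.2000 / 13 = 6.5538
UCL = X̄ + 3·M̄R̄/d₂ = 308.3643 + 3 × 6.5538 / 1.128 = 325.7947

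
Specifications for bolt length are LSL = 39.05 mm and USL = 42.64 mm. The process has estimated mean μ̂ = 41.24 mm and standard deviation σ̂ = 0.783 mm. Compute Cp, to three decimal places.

Cp = (USL − LSL) / (6σ̂) = (42.64 − 39.05) / (6 × 0.783) = 3.5900 / 4.6980 = 0.7642

0.764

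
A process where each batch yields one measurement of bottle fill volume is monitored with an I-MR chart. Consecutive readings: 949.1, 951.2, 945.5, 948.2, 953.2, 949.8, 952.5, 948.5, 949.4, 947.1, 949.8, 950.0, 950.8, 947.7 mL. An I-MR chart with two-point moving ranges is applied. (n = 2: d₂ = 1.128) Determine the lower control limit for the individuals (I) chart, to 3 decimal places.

X̄ = (949.1 + 951.2 + 945.5 + 948.2 + 953.2 + 949.8 + 952.5 + 948.5 + 949.4 + 947.1 + 949.8 + 950.0 + 950.8 + 947.7) / 14 = 949.4857
Moving ranges: 2.1, 5.7, 2.7, 5.0, 3.4, 2.7, 4.0, 0.9, 2.3, 2.7, 0.2, 0.8, 3.1; M̄R̄ = 35.6000 / 13 = 2.7385
LCL = X̄ − 3·M̄R̄/d₂ = 949.4857 − 3 × 2.7385 / 1.128 = 942.2026

942.203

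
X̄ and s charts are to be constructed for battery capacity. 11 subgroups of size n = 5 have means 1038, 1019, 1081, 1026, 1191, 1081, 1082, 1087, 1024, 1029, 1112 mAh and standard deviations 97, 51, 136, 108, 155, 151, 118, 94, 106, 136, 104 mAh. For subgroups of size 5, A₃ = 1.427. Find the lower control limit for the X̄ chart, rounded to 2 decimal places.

X̄̄ = (1038 + 1019 + 1081 + 1026 + 1191 + 1081 + 1082 + 1087 + 1024 + 1029 + 1112) / 11 = 1070.0000
s̄ = (97 + 51 + 136 + 108 + 155 + 151 + 118 + 94 + 106 + 136 + 104) / 11 = 114.1818
LCL = X̄̄ − A₃·s̄ = 1070.0000 − 1.427 × 114.1818 = 907.0625

907.06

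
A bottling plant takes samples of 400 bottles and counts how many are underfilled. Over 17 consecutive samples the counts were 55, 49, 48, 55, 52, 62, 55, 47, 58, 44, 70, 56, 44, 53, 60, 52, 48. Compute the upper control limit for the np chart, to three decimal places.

p̄ = Σdᵢ / (k·n) = 908 / (17 × 400) = 0.13353
UCL = np̄ + 3·√(np̄(1−p̄)) = 53.4118 + 3 × √(53.4118×0.86647) = 53.4118 + 3 × 6.8029 = 73.8205

73.821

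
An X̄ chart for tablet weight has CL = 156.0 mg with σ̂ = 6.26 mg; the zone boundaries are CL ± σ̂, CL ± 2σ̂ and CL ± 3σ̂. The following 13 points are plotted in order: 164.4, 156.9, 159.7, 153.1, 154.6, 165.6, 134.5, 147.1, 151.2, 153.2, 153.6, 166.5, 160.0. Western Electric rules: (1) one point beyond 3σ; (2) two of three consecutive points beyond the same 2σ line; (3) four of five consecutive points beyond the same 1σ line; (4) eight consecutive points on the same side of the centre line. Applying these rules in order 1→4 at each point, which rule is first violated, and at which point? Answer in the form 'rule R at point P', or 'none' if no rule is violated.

Zone of each point (C = within 1σ̂, B = 1σ̂–2σ̂, A = 2σ̂–3σ̂, * = beyond 3σ̂; sign = side of CL): 1:+B, 2:+C, 3:+C, 4:-C, 5:-C, 6:+B, 7:-*, 8:-B, 9:-C, 10:-C, 11:-C, 12:+B, 13:+C
Rule 1 (one point beyond the 3σ limits) is satisfied at point 7.

rule 1 at point 7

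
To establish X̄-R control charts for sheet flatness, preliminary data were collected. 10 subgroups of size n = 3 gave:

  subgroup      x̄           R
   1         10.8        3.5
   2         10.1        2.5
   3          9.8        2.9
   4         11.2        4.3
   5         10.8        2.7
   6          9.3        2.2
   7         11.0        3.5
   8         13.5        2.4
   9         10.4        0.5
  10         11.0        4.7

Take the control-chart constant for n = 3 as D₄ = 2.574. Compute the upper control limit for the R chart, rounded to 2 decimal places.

R̄ = (3.5 + 2.5 + 2.9 + 4.3 + 2.7 + 2.2 + 3.5 + 2.4 + 0.5 + 4.7) / 10 = 29.2000 / 10 = 2.9200
UCL_R = D₄·R̄ = 2.574 × 2.9200 = 7.5161

7.52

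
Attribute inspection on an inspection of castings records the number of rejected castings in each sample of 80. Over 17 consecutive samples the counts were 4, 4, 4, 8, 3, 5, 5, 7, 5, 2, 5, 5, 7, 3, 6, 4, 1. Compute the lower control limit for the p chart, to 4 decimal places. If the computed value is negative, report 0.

p̄ = Σdᵢ / (k·n) = 78 / (17 × 80) = 0.05735
LCL = p̄ − 3·√(p̄(1−p̄)/n) = 0.05735 − 3 × 0.02600 = -0.02064 → 0 (negative, so LCL = 0)

0.0000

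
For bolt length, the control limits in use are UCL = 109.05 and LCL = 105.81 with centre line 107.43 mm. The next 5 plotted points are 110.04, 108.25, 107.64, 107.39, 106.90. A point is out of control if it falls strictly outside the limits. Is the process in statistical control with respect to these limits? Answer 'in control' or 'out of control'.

out of control

Compare each point to [105.81, 109.05]: sample 1 = 110.04 > UCL.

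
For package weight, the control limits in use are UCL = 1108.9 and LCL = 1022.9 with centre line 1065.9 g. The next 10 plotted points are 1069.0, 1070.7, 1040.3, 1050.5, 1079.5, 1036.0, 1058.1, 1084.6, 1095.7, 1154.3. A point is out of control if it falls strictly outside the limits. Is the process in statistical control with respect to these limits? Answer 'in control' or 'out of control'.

Compare each point to [1022.9, 1108.9]: sample 10 = 1154.3 > UCL.

out of control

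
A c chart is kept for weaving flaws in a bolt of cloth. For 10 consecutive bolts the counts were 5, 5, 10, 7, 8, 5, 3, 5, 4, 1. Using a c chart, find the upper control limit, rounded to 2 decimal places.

12.21

c̄ = (5 + 5 + 10 + 7 + 8 + 5 + 3 + 5 + 4 + 1) / 10 = 53 / 10 = 5.3000
UCL = c̄ + 3√c̄ = 5.3000 + 3 × √5.3000 = 5.3000 + 3 × 2.3022 = 12.2065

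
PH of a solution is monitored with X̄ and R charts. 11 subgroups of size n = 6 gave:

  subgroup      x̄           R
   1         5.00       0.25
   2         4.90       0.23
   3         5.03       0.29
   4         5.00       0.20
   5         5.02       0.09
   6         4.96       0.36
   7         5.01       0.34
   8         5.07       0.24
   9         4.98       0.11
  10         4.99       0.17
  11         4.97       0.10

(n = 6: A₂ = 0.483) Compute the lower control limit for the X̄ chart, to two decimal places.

4.89

X̄̄ = (5.00 + 4.90 + 5.03 + 5.00 + 5.02 + 4.96 + 5.01 + 5.07 + 4.98 + 4.99 + 4.97) / 11 = 54.9300 / 11 = 4.9936
R̄ = (0.25 + 0.23 + 0.29 + 0.20 + 0.09 + 0.36 + 0.34 + 0.24 + 0.11 + 0.17 + 0.10) / 11 = 2.3800 / 11 = 0.2164
LCL = X̄̄ − A₂·R̄ = 4.9936 − 0.483 × 0.2164 = 4.8891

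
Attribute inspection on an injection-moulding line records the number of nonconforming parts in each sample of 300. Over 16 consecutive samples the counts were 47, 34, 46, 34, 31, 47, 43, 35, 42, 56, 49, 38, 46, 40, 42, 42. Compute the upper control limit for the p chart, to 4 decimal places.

p̄ = Σdᵢ / (k·n) = 672 / (16 × 300) = 0.14000
UCL = p̄ + 3·√(p̄(1−p̄)/n) = 0.14000 + 3 × √(0.14000×0.86000/300) = 0.14000 + 3 × 0.02003 = 0.20010

0.2001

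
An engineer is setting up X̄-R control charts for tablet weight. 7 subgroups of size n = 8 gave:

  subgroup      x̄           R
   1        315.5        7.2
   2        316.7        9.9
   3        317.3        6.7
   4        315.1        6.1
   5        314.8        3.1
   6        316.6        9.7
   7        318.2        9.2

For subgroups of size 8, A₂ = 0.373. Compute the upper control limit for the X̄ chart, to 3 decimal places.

319.080

X̄̄ = (315.5 + 316.7 + 317.3 + 315.1 + 314.8 + 316.6 + 318.2) / 7 = 2214.2000 / 7 = 316.3143
R̄ = (7.2 + 9.9 + 6.7 + 6.1 + 3.1 + 9.7 + 9.2) / 7 = 51.9000 / 7 = 7.4143
UCL = X̄̄ + A₂·R̄ = 316.3143 + 0.373 × 7.4143 = 319.0798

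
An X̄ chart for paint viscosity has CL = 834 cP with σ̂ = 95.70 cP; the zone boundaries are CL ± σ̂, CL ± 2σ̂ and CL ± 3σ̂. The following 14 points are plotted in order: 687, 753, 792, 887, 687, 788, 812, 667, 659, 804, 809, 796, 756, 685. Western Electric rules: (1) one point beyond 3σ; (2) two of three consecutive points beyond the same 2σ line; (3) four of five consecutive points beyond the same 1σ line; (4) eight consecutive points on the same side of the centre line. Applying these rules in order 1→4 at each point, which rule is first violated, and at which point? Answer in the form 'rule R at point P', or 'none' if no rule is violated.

Zone of each point (C = within 1σ̂, B = 1σ̂–2σ̂, A = 2σ̂–3σ̂, * = beyond 3σ̂; sign = side of CL): 1:-B, 2:-C, 3:-C, 4:+C, 5:-B, 6:-C, 7:-C, 8:-B, 9:-B, 10:-C, 11:-C, 12:-C, 13:-C, 14:-B
Rule 4 (eight consecutive points on the same side of the centre line) is satisfied at point 12.

rule 4 at point 12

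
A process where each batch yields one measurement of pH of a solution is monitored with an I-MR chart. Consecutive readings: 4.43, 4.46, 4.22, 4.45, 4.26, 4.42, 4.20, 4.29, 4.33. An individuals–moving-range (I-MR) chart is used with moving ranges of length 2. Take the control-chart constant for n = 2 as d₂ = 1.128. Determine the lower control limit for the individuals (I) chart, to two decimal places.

X̄ = (4.43 + 4.46 + 4.22 + 4.45 + 4.26 + 4.42 + 4.20 + 4.29 + 4.33) / 9 = 4.3400
Moving ranges: 0.03, 0.24, 0.23, 0.19, 0.16, 0.22, 0.09, 0.04; M̄R̄ = 1.2000 / 8 = 0.1500
LCL = X̄ − 3·M̄R̄/d₂ = 4.3400 − 3 × 0.1500 / 1.128 = 3.9411

3.94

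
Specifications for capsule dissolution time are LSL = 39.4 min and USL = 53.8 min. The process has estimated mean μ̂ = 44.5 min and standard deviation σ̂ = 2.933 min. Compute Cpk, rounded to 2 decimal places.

0.58

Cpu = (USL − μ̂) / (3σ̂) = (53.8 − 44.5) / (3 × 2.933) = 1.0569; Cpl = (μ̂ − LSL) / (3σ̂) = (44.5 − 39.4) / (3 × 2.933) = 0.5796; Cpk = min(Cpu, Cpl) = 0.5796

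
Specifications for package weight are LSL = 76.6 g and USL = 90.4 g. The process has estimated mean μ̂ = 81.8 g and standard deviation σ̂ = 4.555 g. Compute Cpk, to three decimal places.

Cpu = (USL − μ̂) / (3σ̂) = (90.4 − 81.8) / (3 × 4.555) = 0.6293; Cpl = (μ̂ − LSL) / (3σ̂) = (81.8 − 76.6) / (3 × 4.555) = 0.3805; Cpk = min(Cpu, Cpl) = 0.3805

0.381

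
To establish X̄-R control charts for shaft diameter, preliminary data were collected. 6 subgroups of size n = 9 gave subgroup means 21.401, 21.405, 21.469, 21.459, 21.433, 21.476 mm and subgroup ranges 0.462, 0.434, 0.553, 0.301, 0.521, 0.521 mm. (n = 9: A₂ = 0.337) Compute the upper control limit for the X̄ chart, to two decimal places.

X̄̄ = (21.401 + 21.405 + 21.469 + 21.459 + 21.433 + 21.476) / 6 = 128.6430 / 6 = 21.4405
R̄ = (0.462 + 0.434 + 0.553 + 0.301 + 0.521 + 0.521) / 6 = 2.7920 / 6 = 0.4653
UCL = X̄̄ + A₂·R̄ = 21.4405 + 0.337 × 0.4653 = 21.5973

21.60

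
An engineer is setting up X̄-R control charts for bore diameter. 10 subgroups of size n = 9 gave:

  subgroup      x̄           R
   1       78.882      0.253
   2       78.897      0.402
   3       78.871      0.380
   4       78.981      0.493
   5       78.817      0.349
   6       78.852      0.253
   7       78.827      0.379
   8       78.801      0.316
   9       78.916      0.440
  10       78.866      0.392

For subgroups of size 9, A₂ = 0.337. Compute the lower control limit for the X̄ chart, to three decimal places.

78.748

X̄̄ = (78.882 + 78.897 + 78.871 + 78.981 + 78.817 + 78.852 + 78.827 + 78.801 + 78.916 + 78.866) / 10 = 788.7100 / 10 = 78.8710
R̄ = (0.253 + 0.402 + 0.380 + 0.493 + 0.349 + 0.253 + 0.379 + 0.316 + 0.440 + 0.392) / 10 = 3.6570 / 10 = 0.3657
LCL = X̄̄ − A₂·R̄ = 78.8710 − 0.337 × 0.3657 = 78.7478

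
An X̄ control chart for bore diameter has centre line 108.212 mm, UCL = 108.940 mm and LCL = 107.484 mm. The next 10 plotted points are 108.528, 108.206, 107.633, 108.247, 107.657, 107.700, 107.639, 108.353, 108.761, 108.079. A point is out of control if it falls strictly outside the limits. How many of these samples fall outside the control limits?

All 10 points lie within [107.484, 108.940].

0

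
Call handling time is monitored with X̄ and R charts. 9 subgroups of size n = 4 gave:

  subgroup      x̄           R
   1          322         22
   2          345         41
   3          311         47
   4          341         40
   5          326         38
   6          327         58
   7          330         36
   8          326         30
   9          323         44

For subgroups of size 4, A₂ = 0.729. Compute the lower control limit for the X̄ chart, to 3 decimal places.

299.053

X̄̄ = (322 + 345 + 311 + 341 + 326 + 327 + 330 + 326 + 323) / 9 = 2951.0000 / 9 = 327.8889
R̄ = (22 + 41 + 47 + 40 + 38 + 58 + 36 + 30 + 44) / 9 = 356.0000 / 9 = 39.5556
LCL = X̄̄ − A₂·R̄ = 327.8889 − 0.729 × 39.5556 = 299.0529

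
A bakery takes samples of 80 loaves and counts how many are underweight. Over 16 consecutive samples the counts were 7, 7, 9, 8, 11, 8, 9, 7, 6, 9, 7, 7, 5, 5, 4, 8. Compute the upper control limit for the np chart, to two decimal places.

15.05

p̄ = Σdᵢ / (k·n) = 117 / (16 × 80) = 0.09141
UCL = np̄ + 3·√(np̄(1−p̄)) = 7.3125 + 3 × √(7.3125×0.90859) = 7.3125 + 3 × 2.5776 = 15.0453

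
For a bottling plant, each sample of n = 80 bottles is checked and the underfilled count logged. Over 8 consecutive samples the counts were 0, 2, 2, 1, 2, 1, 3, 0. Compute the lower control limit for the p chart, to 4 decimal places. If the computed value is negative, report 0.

p̄ = Σdᵢ / (k·n) = 11 / (8 × 80) = 0.01719
LCL = p̄ − 3·√(p̄(1−p̄)/n) = 0.01719 − 3 × 0.01453 = -0.02641 → 0 (negative, so LCL = 0)

0.0000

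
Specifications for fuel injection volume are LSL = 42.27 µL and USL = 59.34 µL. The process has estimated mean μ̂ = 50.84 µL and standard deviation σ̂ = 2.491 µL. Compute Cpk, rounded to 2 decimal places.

1.14

Cpu = (USL − μ̂) / (3σ̂) = (59.34 − 50.84) / (3 × 2.491) = 1.1374; Cpl = (μ̂ − LSL) / (3σ̂) = (50.84 − 42.27) / (3 × 2.491) = 1.1468; Cpk = min(Cpu, Cpl) = 1.1374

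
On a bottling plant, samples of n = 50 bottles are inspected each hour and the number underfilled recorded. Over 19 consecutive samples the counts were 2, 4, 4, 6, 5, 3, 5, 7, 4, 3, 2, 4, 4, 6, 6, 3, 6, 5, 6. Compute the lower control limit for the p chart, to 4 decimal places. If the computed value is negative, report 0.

0.0000

p̄ = Σdᵢ / (k·n) = 85 / (19 × 50) = 0.08947
LCL = p̄ − 3·√(p̄(1−p̄)/n) = 0.08947 − 3 × 0.04037 = -0.03162 → 0 (negative, so LCL = 0)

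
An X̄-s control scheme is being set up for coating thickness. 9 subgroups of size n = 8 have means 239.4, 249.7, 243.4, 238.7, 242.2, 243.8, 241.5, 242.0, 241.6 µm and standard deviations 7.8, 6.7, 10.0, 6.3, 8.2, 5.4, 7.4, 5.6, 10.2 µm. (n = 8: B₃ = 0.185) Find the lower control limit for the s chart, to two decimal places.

1.39

s̄ = (7.8 + 6.7 + 10.0 + 6.3 + 8.2 + 5.4 + 7.4 + 5.6 + 10.2) / 9 = 7.5111
LCL_s = B₃·s̄ = 0.185 × 7.5111 = 1.3896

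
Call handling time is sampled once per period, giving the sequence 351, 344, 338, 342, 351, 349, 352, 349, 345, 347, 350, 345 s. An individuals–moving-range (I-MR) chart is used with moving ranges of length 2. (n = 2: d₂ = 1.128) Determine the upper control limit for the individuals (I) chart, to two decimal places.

X̄ = (351 + 344 + 338 + 342 + 351 + 349 + 352 + 349 + 345 + 347 + 350 + 345) / 12 = 346.9167
Moving ranges: 7, 6, 4, 9, 2, 3, 3, 4, 2, 3, 5; M̄R̄ = 48.0000 / 11 = 4.3636
UCL = X̄ + 3·M̄R̄/d₂ = 346.9167 + 3 × 4.3636 / 1.128 = 358.5221

358.52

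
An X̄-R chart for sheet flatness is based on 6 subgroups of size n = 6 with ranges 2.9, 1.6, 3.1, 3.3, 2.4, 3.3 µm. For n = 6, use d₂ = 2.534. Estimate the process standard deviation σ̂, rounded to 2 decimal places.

R̄ = (2.9 + 1.6 + 3.1 + 3.3 + 2.4 + 3.3) / 6 = 2.7667
σ̂ = R̄ / d₂ = 2.7667 / 2.534 = 1.0918

1.09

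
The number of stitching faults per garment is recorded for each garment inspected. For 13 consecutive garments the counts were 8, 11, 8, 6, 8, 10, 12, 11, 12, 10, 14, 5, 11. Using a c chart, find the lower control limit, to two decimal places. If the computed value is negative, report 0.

0.35

c̄ = (8 + 11 + 8 + 6 + 8 + 10 + 12 + 11 + 12 + 10 + 14 + 5 + 11) / 13 = 126 / 13 = 9.6923
LCL = c̄ − 3√c̄ = 9.6923 − 3 × 3.1132 = 0.3526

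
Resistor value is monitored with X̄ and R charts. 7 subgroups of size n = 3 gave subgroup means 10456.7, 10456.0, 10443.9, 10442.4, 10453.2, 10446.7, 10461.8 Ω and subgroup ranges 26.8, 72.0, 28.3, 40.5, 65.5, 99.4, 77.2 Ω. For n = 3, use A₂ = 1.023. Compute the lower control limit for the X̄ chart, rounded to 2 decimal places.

X̄̄ = (10456.7 + 10456.0 + 10443.9 + 10442.4 + 10453.2 + 10446.7 + 10461.8) / 7 = 73160.7000 / 7 = 10451.5286
R̄ = (26.8 + 72.0 + 28.3 + 40.5 + 65.5 + 99.4 + 77.2) / 7 = 409.7000 / 7 = 58.5286
LCL = X̄̄ − A₂·R̄ = 10451.5286 − 1.023 × 58.5286 = 10391.6538

10391.65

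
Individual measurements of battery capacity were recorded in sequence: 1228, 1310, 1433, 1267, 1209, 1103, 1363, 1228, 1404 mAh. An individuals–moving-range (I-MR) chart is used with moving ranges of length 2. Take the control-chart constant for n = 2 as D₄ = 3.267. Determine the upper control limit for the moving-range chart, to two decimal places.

Moving ranges: 82, 123, 166, 58, 106, 260, 135, 176; M̄R̄ = 1106.0000 / 8 = 138.2500
UCL_MR = D₄·M̄R̄ = 3.267 × 138.2500 = 451.6627

451.66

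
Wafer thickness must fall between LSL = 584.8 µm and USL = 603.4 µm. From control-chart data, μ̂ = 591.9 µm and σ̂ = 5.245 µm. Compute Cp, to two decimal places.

Cp = (USL − LSL) / (6σ̂) = (603.4 − 584.8) / (6 × 5.245) = 18.6000 / 31.4700 = 0.5910

0.59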